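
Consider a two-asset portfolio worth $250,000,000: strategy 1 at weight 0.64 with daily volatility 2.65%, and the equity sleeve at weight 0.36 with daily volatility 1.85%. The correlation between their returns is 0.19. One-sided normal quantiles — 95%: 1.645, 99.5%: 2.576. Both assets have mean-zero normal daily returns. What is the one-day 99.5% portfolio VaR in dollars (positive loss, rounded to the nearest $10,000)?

σ_p² = 0.64²·2.65² + 0.36²·1.85² + 2·0.19·0.64·0.36·2.65·1.85 = 3.7492 (%²).
σ_p = √3.7492 = 1.936%.
VaR = 2.576 × 1.936% = 4.987%; on $250,000,000 that is $12,467,500.

$12,470,000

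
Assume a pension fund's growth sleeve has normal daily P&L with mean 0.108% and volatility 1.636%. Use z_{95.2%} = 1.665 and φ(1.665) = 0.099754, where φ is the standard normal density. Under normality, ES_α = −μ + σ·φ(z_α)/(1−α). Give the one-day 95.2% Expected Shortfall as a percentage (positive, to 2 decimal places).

Tail multiplier: φ(z)/(1−α) = 0.099754 / 0.048 = 2.078.
ES = −(0.108%) + 1.636% × 2.078 = 3.292%.

3.29%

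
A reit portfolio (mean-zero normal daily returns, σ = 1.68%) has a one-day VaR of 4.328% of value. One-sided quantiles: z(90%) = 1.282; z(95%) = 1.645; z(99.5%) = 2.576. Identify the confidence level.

Implied z = VaR/σ = 4.328 / 1.68 = 2.576.
This matches z(99.5%) = 2.576.

99.5%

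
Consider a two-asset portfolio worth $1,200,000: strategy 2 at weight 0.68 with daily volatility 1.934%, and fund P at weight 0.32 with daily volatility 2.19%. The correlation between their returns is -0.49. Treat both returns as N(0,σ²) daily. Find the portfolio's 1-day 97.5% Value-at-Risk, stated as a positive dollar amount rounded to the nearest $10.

σ_p² = 0.68²·1.934² + 0.32²·2.19² + 2·-0.49·0.68·0.32·1.934·2.19 = 1.3175 (%²).
σ_p = √1.3175 = 1.148%.
At 97.5%, z = 1.960.
VaR = 1.960 × 1.148% = 2.250%; on $1,200,000 that is $27,000.

$27,000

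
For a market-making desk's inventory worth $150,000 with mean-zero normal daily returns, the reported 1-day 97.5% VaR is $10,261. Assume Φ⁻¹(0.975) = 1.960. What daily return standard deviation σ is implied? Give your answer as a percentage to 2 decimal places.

VaR as a fraction: $10,261 / $150,000 = 6.841%.
σ = VaR / z = 6.841% / 1.960 = 3.490%.

3.49%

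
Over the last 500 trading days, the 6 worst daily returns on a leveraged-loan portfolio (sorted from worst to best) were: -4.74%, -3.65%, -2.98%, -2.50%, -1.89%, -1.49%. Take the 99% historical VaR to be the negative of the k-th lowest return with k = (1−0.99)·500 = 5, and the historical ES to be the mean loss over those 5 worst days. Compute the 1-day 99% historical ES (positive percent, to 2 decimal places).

3.15%

The 5 worst returns sum to -15.76%.
ES = −(-15.76%) / 5 = 3.152% ≈ 3.15%.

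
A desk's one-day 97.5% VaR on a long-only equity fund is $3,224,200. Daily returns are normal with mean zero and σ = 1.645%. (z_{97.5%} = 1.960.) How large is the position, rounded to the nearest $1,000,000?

$100,000,000

VaR as a fraction of value: z·σ = 1.960 × 1.645% = 3.2242%.
Position = $3,224,200 / 0.032242 = $100,000,000.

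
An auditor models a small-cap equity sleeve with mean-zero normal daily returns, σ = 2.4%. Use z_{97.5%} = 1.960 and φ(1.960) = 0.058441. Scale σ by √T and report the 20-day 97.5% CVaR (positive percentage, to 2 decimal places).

25.09%

σ_{20d} = 2.4% × √20 = 10.733%.
ES multiplier = φ(z)/(1−α) = 0.058441/0.025 = 2.338.
ES = 10.733% × 2.338 = 25.094%.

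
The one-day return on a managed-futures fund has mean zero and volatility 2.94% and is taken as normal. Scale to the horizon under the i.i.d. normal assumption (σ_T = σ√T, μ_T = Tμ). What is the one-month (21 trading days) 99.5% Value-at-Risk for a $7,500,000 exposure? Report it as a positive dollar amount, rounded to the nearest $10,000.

At 99.5%, z = 2.576.
σ_{21d} = 2.94% × √21 = 13.473%.
VaR = 2.576 × 13.473% = 34.706%.
On $7,500,000: 0.34706 × $7,500,000 = $2,602,950.

$2,600,000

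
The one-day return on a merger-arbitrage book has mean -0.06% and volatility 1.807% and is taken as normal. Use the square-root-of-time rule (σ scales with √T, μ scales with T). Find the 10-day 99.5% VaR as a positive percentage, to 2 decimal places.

At 99.5%, z = 2.576.
σ_{10d} = 1.807% × √10 = 5.714%; μ_{10d} = 10 × -0.06% = -0.600%.
VaR = −(-0.600%) + 2.576 × 5.714% = 15.319%.

15.32%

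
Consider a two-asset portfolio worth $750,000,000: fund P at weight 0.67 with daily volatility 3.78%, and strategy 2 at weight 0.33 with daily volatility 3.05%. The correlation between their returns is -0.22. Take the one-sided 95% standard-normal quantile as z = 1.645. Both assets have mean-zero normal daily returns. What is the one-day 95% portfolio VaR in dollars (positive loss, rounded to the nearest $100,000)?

σ_p² = 0.67²·3.78² + 0.33²·3.05² + 2·-0.22·0.67·0.33·3.78·3.05 = 6.3055 (%²).
σ_p = √6.3055 = 2.511%.
VaR = 1.645 × 2.511% = 4.131%; on $750,000,000 that is $30,982,500.

$31,000,000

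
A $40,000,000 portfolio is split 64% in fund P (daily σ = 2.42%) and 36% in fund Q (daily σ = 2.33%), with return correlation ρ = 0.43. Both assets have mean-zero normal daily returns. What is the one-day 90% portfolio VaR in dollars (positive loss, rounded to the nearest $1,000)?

$1,053,000

σ_p² = 0.64²·2.42² + 0.36²·2.33² + 2·0.43·0.64·0.36·2.42·2.33 = 4.2196 (%²).
σ_p = √4.2196 = 2.054%.
At 90%, z = 1.282.
VaR = 1.282 × 2.054% = 2.633%; on $40,000,000 that is $1,053,200.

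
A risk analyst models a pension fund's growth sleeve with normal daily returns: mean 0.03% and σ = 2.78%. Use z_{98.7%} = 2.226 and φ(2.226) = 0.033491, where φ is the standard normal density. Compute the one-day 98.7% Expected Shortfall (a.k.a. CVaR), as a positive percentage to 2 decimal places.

7.13%

Tail multiplier: φ(z)/(1−α) = 0.033491 / 0.013 = 2.576.
ES = −(0.03%) + 2.78% × 2.576 = 7.131%.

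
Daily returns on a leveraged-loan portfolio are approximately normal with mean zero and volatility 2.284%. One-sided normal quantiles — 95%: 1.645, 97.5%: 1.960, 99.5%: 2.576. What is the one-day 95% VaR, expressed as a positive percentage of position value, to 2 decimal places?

VaR = z·σ = 1.645 × 2.284% = 3.757%.

3.76%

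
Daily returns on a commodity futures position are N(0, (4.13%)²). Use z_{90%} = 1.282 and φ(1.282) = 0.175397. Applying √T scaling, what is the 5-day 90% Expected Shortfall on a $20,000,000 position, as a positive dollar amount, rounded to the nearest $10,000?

σ_{5d} = 4.13% × √5 = 9.235%.
ES multiplier = φ(z)/(1−α) = 0.175397/0.1 = 1.754.
ES = 9.235% × 1.754 = 16.198%; on $20,000,000: $3,239,600.

$3,240,000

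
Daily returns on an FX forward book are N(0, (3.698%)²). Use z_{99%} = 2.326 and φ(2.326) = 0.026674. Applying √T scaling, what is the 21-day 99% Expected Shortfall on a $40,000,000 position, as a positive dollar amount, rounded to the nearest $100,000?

$18,100,000

σ_{21d} = 3.698% × √21 = 16.946%.
ES multiplier = φ(z)/(1−α) = 0.026674/0.01 = 2.667.
ES = 16.946% × 2.667 = 45.195%; on $40,000,000: $18,078,000.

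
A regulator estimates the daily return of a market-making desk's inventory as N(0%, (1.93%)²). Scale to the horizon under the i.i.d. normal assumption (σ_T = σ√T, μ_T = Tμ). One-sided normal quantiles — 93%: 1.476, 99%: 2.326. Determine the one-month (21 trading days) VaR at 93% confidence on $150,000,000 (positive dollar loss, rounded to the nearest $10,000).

$19,580,000

σ_{21d} = 1.93% × √21 = 8.844%.
VaR = 1.476 × 8.844% = 13.054%.
On $150,000,000: 0.13054 × $150,000,000 = $19,581,000.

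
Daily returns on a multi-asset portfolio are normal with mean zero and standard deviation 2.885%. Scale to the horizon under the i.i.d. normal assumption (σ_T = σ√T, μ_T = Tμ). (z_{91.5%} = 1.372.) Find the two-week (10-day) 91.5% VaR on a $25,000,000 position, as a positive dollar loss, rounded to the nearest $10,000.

$3,130,000

σ_{10d} = 2.885% × √10 = 9.123%.
VaR = 1.372 × 9.123% = 12.517%.
On $25,000,000: 0.12517 × $25,000,000 = $3,129,250.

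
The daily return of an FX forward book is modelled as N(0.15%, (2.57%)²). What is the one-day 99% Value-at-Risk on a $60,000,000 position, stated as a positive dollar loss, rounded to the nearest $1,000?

$3,497,000

At 99% one-sided, z = 2.326.
VaR = −μ + z·σ = −(0.15%) + 2.326 × 2.57% = 5.828%.
On $60,000,000: 0.05828 × $60,000,000 = $3,496,800.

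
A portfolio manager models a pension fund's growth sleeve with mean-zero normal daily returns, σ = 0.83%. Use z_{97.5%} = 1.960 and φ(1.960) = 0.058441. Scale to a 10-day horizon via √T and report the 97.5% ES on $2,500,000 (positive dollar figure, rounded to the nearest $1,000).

$153,000

σ_{10d} = 0.83% × √10 = 2.625%.
ES multiplier = φ(z)/(1−α) = 0.058441/0.025 = 2.338.
ES = 2.625% × 2.338 = 6.137%; on $2,500,000: $153,425.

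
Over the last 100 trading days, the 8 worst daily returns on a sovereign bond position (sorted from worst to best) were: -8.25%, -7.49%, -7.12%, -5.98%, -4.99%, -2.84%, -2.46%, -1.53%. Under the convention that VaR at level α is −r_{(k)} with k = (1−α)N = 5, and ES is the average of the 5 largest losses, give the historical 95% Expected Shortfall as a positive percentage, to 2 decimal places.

6.77%

The 5 worst returns sum to -33.83%.
ES = −(-33.83%) / 5 = 6.766% ≈ 6.77%.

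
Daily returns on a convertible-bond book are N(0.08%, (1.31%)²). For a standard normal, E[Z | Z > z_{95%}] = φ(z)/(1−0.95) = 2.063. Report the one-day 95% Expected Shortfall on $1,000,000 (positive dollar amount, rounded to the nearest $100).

$26,200

ES = −(0.08%) + 1.31% × 2.063 = 2.623%.
On $1,000,000: 0.02623 × $1,000,000 = $26,230.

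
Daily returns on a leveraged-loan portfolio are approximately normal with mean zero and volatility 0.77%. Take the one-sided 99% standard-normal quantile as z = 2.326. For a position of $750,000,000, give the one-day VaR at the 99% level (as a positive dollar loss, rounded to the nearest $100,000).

VaR = z·σ = 2.326 × 0.77% = 1.791%.
On $750,000,000: 0.01791 × $750,000,000 = $13,432,500.

$13,400,000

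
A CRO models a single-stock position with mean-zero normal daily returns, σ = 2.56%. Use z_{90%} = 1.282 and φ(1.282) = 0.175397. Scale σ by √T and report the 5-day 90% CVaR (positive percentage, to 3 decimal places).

10.040%

σ_{5d} = 2.56% × √5 = 5.724%.
ES multiplier = φ(z)/(1−α) = 0.175397/0.1 = 1.754.
ES = 5.724% × 1.754 = 10.040%.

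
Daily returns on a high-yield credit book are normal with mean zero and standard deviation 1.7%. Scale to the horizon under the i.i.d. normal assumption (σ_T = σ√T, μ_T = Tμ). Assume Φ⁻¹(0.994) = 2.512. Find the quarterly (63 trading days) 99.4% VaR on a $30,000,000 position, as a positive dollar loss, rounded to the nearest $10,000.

$10,170,000

σ_{63d} = 1.7% × √63 = 13.493%.
VaR = 2.512 × 13.493% = 33.894%.
On $30,000,000: 0.33894 × $30,000,000 = $10,168,200.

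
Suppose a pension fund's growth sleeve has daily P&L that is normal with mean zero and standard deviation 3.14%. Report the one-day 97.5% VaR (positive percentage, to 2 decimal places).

At 97.5% one-sided, z = 1.960.
VaR = z·σ = 1.960 × 3.14% = 6.154%.

6.15%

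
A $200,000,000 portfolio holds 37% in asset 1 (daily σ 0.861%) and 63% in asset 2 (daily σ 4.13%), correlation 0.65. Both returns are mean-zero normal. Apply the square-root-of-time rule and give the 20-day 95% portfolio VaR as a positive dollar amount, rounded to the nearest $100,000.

σ_p = √(0.37²·0.861² + 0.63²·4.13² + 2·0.65·0.37·0.63·0.861·4.13) = 2.819%.
σ_{20d} = 2.819% × √20 = 12.607%.
z(95%) = 1.645.
VaR = 1.645 × 12.607% = 20.739%; on $200,000,000 that is $41,478,000.

$41,500,000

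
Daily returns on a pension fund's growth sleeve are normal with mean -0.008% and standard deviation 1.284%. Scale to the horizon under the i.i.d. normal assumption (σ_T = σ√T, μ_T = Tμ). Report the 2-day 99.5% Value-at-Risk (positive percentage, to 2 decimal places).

At 99.5%, z = 2.576.
σ_{2d} = 1.284% × √2 = 1.816%; μ_{2d} = 2 × -0.008% = -0.016%.
VaR = −(-0.016%) + 2.576 × 1.816% = 4.694%.

4.69%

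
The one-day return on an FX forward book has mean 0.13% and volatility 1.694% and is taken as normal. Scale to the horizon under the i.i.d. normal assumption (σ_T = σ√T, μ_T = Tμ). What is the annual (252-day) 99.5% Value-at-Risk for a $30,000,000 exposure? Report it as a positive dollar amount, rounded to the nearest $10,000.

At 99.5%, z = 2.576.
σ_{252d} = 1.694% × √252 = 26.891%; μ_{252d} = 252 × 0.13% = 32.760%.
VaR = −(32.760%) + 2.576 × 26.891% = 36.511%.
On $30,000,000: 0.36511 × $30,000,000 = $10,953,300.

$10,950,000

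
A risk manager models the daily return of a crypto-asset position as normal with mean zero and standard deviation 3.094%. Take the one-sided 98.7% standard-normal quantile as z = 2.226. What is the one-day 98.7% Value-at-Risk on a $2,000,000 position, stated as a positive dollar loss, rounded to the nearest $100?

$137,700

VaR = z·σ = 2.226 × 3.094% = 6.887%.
On $2,000,000: 0.06887 × $2,000,000 = $137,740.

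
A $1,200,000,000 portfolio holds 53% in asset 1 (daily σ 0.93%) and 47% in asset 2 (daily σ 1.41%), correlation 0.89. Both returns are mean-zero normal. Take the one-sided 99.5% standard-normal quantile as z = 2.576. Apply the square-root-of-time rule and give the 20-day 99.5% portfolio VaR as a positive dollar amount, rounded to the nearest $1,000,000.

$155,000,000

σ_p = √(0.53²·0.93² + 0.47²·1.41² + 2·0.89·0.53·0.47·0.93·1.41) = 1.124%.
σ_{20d} = 1.124% × √20 = 5.027%.
VaR = 2.576 × 5.027% = 12.950%; on $1,200,000,000 that is $155,400,000.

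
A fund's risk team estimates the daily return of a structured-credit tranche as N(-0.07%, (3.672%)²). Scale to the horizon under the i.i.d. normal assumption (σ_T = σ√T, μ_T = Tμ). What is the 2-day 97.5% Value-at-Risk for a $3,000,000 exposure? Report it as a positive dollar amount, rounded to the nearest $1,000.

At 97.5%, z = 1.960.
σ_{2d} = 3.672% × √2 = 5.193%; μ_{2d} = 2 × -0.07% = -0.140%.
VaR = −(-0.140%) + 1.960 × 5.193% = 10.318%.
On $3,000,000: 0.10318 × $3,000,000 = $309,540.

$310,000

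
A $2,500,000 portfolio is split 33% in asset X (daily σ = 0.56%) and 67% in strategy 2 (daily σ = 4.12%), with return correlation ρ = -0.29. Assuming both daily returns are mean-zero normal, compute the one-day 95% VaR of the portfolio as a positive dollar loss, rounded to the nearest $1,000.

$112,000

σ_p² = 0.33²·0.56² + 0.67²·4.12² + 2·-0.29·0.33·0.67·0.56·4.12 = 7.3581 (%²).
σ_p = √7.3581 = 2.713%.
At 95%, z = 1.645.
VaR = 1.645 × 2.713% = 4.463%; on $2,500,000 that is $111,575.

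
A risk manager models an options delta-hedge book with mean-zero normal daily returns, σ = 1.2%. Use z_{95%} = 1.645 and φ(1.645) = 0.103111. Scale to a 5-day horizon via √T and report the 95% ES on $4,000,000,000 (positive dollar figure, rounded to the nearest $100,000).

$221,300,000

σ_{5d} = 1.2% × √5 = 2.683%.
ES multiplier = φ(z)/(1−α) = 0.103111/0.05 = 2.062.
ES = 2.683% × 2.062 = 5.532%; on $4,000,000,000: $221,280,000.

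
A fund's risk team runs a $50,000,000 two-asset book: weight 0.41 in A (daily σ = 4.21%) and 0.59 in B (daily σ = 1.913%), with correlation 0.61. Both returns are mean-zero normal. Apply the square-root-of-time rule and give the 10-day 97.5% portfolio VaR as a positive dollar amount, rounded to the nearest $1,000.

$7,980,000

σ_p = √(0.41²·4.21² + 0.59²·1.913² + 2·0.61·0.41·0.59·4.21·1.913) = 2.575%.
σ_{10d} = 2.575% × √10 = 8.143%.
z(97.5%) = 1.960.
VaR = 1.960 × 8.143% = 15.960%; on $50,000,000 that is $7,980,000.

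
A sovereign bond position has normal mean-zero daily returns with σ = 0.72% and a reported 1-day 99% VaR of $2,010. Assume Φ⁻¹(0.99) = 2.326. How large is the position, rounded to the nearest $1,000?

$120,000

VaR as a fraction of value: z·σ = 2.326 × 0.72% = 1.67472%.
Position = $2,010 / 0.0167472 = $120,020.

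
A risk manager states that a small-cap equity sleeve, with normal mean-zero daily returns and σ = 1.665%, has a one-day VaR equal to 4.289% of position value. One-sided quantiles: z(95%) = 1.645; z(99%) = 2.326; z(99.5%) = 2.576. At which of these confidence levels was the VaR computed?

99.5%

Implied z = VaR/σ = 4.289 / 1.665 = 2.576.
This matches z(99.5%) = 2.576.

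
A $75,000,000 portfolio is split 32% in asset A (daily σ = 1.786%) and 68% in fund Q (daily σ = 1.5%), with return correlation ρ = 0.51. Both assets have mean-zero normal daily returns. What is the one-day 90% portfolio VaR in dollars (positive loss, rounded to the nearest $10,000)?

σ_p² = 0.32²·1.786² + 0.68²·1.5² + 2·0.51·0.32·0.68·1.786·1.5 = 1.9616 (%²).
σ_p = √1.9616 = 1.401%.
At 90%, z = 1.282.
VaR = 1.282 × 1.401% = 1.796%; on $75,000,000 that is $1,347,000.

$1,350,000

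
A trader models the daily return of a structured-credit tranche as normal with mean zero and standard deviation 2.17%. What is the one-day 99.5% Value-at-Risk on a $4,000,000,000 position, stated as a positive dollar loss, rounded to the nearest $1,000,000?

At 99.5% one-sided, z = 2.576.
VaR = z·σ = 2.576 × 2.17% = 5.590%.
On $4,000,000,000: 0.05590 × $4,000,000,000 = $223,600,000.

$224,000,000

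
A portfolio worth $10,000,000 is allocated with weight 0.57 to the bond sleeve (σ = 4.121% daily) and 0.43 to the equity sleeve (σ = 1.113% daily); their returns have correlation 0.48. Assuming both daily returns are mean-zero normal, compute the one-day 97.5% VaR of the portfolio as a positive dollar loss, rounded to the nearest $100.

σ_p² = 0.57²·4.121² + 0.43²·1.113² + 2·0.48·0.57·0.43·4.121·1.113 = 6.8259 (%²).
σ_p = √6.8259 = 2.613%.
At 97.5%, z = 1.960.
VaR = 1.960 × 2.613% = 5.121%; on $10,000,000 that is $512,100.

$512,100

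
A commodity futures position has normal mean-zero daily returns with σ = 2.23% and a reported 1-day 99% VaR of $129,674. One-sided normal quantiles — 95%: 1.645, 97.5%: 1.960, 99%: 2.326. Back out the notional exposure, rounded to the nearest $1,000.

$2,500,000

VaR as a fraction of value: z·σ = 2.326 × 2.23% = 5.18698%.
Position = $129,674 / 0.0518698 = $2,499,990.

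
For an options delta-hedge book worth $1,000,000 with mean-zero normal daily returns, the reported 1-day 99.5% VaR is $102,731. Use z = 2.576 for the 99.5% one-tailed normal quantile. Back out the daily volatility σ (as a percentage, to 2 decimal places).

VaR as a fraction: $102,731 / $1,000,000 = 10.273%.
σ = VaR / z = 10.273% / 2.576 = 3.988%.

3.99%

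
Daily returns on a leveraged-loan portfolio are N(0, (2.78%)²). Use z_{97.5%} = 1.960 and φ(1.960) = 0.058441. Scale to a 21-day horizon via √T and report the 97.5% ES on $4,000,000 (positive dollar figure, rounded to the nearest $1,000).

$1,191,000

σ_{21d} = 2.78% × √21 = 12.740%.
ES multiplier = φ(z)/(1−α) = 0.058441/0.025 = 2.338.
ES = 12.740% × 2.338 = 29.786%; on $4,000,000: $1,191,440.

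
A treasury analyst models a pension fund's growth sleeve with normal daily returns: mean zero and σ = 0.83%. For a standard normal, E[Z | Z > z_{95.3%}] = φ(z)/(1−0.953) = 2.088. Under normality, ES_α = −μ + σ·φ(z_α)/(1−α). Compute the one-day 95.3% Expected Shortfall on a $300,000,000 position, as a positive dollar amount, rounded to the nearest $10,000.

ES = 0.83% × 2.088 = 1.733%.
On $300,000,000: 0.01733 × $300,000,000 = $5,199,000.

$5,200,000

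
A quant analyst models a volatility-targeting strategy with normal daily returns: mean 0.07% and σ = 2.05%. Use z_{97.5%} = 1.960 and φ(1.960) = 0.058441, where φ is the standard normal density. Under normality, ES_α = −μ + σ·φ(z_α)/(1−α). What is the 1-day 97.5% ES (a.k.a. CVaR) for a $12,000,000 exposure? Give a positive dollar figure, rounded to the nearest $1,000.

Tail multiplier: φ(z)/(1−α) = 0.058441 / 0.025 = 2.338.
ES = −(0.07%) + 2.05% × 2.338 = 4.723%.
On $12,000,000: 0.04723 × $12,000,000 = $566,760.

$567,000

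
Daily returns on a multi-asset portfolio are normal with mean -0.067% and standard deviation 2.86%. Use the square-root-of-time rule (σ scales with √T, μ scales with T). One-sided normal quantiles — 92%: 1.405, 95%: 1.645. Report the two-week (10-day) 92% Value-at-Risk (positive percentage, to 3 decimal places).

13.377%

σ_{10d} = 2.86% × √10 = 9.044%; μ_{10d} = 10 × -0.067% = -0.670%.
VaR = −(-0.670%) + 1.405 × 9.044% = 13.377%.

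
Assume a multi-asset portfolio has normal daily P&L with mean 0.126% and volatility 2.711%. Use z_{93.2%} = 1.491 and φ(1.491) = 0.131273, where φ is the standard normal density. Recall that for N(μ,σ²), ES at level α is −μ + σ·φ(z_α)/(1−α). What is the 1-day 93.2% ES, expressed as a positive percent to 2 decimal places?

5.11%

Tail multiplier: φ(z)/(1−α) = 0.131273 / 0.068 = 1.930.
ES = −(0.126%) + 2.711% × 1.930 = 5.106%.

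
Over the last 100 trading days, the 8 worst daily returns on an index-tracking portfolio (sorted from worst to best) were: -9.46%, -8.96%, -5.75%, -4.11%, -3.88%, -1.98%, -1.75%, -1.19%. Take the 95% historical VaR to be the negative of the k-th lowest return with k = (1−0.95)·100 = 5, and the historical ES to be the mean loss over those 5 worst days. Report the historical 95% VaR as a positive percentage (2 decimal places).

3.88%

k = 5; the 5th lowest return is -3.88%, so VaR = 3.88%.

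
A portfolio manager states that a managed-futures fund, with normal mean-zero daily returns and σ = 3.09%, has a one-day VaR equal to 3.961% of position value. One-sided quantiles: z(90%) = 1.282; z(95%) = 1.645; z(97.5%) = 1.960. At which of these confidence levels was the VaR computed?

90%

Implied z = VaR/σ = 3.961 / 3.09 = 1.282.
This matches z(90%) = 1.282.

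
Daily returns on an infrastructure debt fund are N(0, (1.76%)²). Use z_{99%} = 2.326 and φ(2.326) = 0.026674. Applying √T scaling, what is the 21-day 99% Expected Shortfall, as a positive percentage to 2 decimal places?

21.51%

σ_{21d} = 1.76% × √21 = 8.065%.
ES multiplier = φ(z)/(1−α) = 0.026674/0.01 = 2.667.
ES = 8.065% × 2.667 = 21.509%.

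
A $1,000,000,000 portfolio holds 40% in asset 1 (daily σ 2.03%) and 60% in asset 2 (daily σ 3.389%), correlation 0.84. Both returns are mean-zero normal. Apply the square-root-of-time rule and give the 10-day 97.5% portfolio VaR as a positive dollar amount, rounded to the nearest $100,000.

σ_p = √(0.4²·2.03² + 0.6²·3.389² + 2·0.84·0.4·0.6·2.03·3.389) = 2.751%.
σ_{10d} = 2.751% × √10 = 8.699%.
z(97.5%) = 1.960.
VaR = 1.960 × 8.699% = 17.050%; on $1,000,000,000 that is $170,500,000.

$170,500,000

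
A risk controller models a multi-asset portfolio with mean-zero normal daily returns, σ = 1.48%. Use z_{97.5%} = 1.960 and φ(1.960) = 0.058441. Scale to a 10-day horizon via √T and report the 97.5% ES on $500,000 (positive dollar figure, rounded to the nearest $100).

σ_{10d} = 1.48% × √10 = 4.680%.
ES multiplier = φ(z)/(1−α) = 0.058441/0.025 = 2.338.
ES = 4.680% × 2.338 = 10.942%; on $500,000: $54,710.

$54,700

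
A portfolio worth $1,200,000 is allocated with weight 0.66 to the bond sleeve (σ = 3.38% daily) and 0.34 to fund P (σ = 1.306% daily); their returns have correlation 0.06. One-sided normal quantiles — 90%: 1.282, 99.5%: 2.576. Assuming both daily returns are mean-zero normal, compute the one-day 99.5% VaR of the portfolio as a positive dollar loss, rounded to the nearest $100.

$71,100

σ_p² = 0.66²·3.38² + 0.34²·1.306² + 2·0.06·0.66·0.34·3.38·1.306 = 5.2925 (%²).
σ_p = √5.2925 = 2.301%.
VaR = 2.576 × 2.301% = 5.927%; on $1,200,000 that is $71,124.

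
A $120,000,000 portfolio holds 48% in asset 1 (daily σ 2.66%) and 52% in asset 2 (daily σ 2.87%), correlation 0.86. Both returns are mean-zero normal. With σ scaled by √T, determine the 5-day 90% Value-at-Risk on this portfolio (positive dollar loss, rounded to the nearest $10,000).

σ_p = √(0.48²·2.66² + 0.52²·2.87² + 2·0.86·0.48·0.52·2.66·2.87) = 2.671%.
σ_{5d} = 2.671% × √5 = 5.973%.
z(90%) = 1.282.
VaR = 1.282 × 5.973% = 7.657%; on $120,000,000 that is $9,188,400.

$9,190,000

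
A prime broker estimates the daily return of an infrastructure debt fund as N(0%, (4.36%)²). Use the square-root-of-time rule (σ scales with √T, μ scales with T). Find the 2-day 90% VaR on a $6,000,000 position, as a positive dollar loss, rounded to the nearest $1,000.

$474,000

At 90%, z = 1.282.
σ_{2d} = 4.36% × √2 = 6.166%.
VaR = 1.282 × 6.166% = 7.905%.
On $6,000,000: 0.07905 × $6,000,000 = $474,300.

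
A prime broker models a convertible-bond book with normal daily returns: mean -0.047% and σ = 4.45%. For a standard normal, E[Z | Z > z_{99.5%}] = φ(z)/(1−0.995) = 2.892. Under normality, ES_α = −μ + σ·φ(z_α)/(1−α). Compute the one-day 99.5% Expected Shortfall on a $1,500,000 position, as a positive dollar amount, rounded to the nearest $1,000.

$194,000

ES = −(-0.047%) + 4.45% × 2.892 = 12.916%.
On $1,500,000: 0.12916 × $1,500,000 = $193,740.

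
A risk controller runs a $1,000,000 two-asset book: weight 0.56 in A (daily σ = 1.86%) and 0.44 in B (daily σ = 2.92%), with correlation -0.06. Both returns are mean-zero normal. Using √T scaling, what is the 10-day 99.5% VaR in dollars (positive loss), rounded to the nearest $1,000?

σ_p = √(0.56²·1.86² + 0.44²·2.92² + 2·-0.06·0.56·0.44·1.86·2.92) = 1.605%.
σ_{10d} = 1.605% × √10 = 5.075%.
z(99.5%) = 2.576.
VaR = 2.576 × 5.075% = 13.073%; on $1,000,000 that is $130,730.

$131,000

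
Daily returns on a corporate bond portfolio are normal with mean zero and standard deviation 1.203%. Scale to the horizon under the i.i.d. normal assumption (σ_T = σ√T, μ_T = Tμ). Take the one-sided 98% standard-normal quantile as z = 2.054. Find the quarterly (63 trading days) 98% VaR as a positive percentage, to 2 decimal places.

19.61%

σ_{63d} = 1.203% × √63 = 9.549%.
VaR = 2.054 × 9.549% = 19.614%.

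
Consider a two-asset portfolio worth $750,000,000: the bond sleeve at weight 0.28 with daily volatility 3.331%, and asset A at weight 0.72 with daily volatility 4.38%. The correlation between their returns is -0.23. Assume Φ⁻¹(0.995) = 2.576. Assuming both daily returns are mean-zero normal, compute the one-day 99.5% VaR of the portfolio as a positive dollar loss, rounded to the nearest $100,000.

$59,400,000

σ_p² = 0.28²·3.331² + 0.72²·4.38² + 2·-0.23·0.28·0.72·3.331·4.38 = 9.4621 (%²).
σ_p = √9.4621 = 3.076%.
VaR = 2.576 × 3.076% = 7.924%; on $750,000,000 that is $59,430,000.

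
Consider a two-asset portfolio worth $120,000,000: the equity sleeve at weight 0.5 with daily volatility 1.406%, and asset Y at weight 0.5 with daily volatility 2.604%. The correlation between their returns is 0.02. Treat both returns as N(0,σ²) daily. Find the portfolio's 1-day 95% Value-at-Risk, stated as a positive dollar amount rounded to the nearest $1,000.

σ_p² = 0.5²·1.406² + 0.5²·2.604² + 2·0.02·0.5·0.5·1.406·2.604 = 2.2260 (%²).
σ_p = √2.2260 = 1.492%.
At 95%, z = 1.645.
VaR = 1.645 × 1.492% = 2.454%; on $120,000,000 that is $2,944,800.

$2,945,000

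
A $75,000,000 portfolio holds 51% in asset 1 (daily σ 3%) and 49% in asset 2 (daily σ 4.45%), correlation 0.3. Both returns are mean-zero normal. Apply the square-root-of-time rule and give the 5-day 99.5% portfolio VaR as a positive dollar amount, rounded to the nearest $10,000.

$13,030,000

σ_p = √(0.51²·3² + 0.49²·4.45² + 2·0.3·0.51·0.49·3·4.45) = 3.016%.
σ_{5d} = 3.016% × √5 = 6.744%.
z(99.5%) = 2.576.
VaR = 2.576 × 6.744% = 17.373%; on $75,000,000 that is $13,029,750.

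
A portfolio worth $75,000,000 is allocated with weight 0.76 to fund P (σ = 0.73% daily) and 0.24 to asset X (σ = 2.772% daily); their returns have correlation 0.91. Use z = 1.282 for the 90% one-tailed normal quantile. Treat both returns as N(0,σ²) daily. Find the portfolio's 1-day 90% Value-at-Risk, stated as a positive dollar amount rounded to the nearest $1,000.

$1,147,000

σ_p² = 0.76²·0.73² + 0.24²·2.772² + 2·0.91·0.76·0.24·0.73·2.772 = 1.4222 (%²).
σ_p = √1.4222 = 1.193%.
VaR = 1.282 × 1.193% = 1.529%; on $75,000,000 that is $1,146,750.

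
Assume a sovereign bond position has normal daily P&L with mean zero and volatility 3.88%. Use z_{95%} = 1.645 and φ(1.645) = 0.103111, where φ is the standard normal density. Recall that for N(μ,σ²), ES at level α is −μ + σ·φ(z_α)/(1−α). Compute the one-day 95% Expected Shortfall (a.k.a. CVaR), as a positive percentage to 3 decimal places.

Tail multiplier: φ(z)/(1−α) = 0.103111 / 0.05 = 2.062.
ES = 3.88% × 2.062 = 8.001%.

8.001%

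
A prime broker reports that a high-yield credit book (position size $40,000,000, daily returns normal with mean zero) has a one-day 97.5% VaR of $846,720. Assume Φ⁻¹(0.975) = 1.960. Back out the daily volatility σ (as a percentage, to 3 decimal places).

VaR as a fraction: $846,720 / $40,000,000 = 2.117%.
σ = VaR / z = 2.117% / 1.960 = 1.080%.

1.080%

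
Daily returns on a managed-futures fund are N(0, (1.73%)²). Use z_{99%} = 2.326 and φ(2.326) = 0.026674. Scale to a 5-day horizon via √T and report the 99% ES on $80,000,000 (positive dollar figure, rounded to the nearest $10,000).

σ_{5d} = 1.73% × √5 = 3.868%.
ES multiplier = φ(z)/(1−α) = 0.026674/0.01 = 2.667.
ES = 3.868% × 2.667 = 10.316%; on $80,000,000: $8,252,800.

$8,250,000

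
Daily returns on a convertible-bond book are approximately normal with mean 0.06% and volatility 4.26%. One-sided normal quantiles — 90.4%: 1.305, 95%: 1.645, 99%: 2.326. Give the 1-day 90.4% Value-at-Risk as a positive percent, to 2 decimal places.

VaR = −μ + z·σ = −(0.06%) + 1.305 × 4.26% = 5.499%.

5.50%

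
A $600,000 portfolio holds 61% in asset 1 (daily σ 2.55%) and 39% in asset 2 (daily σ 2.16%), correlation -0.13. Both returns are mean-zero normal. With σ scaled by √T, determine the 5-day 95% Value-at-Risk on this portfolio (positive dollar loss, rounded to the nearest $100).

σ_p = √(0.61²·2.55² + 0.39²·2.16² + 2·-0.13·0.61·0.39·2.55·2.16) = 1.670%.
σ_{5d} = 1.670% × √5 = 3.734%.
z(95%) = 1.645.
VaR = 1.645 × 3.734% = 6.142%; on $600,000 that is $36,852.

$36,900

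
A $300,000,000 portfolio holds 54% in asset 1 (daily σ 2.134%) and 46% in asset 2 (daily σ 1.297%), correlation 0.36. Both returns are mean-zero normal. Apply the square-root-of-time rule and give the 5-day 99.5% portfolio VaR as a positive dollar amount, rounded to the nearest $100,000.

σ_p = √(0.54²·2.134² + 0.46²·1.297² + 2·0.36·0.54·0.46·2.134·1.297) = 1.476%.
σ_{5d} = 1.476% × √5 = 3.300%.
z(99.5%) = 2.576.
VaR = 2.576 × 3.300% = 8.501%; on $300,000,000 that is $25,503,000.

$25,500,000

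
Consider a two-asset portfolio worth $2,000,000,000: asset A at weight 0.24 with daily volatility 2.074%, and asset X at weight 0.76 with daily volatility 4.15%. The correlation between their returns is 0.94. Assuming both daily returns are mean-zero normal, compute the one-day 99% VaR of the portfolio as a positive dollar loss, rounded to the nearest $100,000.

σ_p² = 0.24²·2.074² + 0.76²·4.15² + 2·0.94·0.24·0.76·2.074·4.15 = 13.1470 (%²).
σ_p = √13.1470 = 3.626%.
At 99%, z = 2.326.
VaR = 2.326 × 3.626% = 8.434%; on $2,000,000,000 that is $168,680,000.

$168,700,000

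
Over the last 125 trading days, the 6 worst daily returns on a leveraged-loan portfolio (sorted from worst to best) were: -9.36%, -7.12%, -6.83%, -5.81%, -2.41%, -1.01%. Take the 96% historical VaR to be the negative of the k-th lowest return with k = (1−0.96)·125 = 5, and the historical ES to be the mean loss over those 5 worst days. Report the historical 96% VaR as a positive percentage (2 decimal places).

2.41%

k = 5; the 5th lowest return is -2.41%, so VaR = 2.41%.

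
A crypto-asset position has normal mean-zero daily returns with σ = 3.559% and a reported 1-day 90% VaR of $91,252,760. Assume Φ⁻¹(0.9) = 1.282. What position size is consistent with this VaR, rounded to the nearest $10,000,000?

VaR as a fraction of value: z·σ = 1.282 × 3.559% = 4.56264%.
Position = $91,252,760 / 0.0456264 = $2,000,000,000.

$2,000,000,000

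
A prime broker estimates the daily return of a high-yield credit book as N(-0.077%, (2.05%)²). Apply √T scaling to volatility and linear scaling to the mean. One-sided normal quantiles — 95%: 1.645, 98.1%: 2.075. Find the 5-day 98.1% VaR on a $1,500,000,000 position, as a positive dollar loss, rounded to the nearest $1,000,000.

σ_{5d} = 2.05% × √5 = 4.584%; μ_{5d} = 5 × -0.077% = -0.385%.
VaR = −(-0.385%) + 2.075 × 4.584% = 9.897%.
On $1,500,000,000: 0.09897 × $1,500,000,000 = $148,455,000.

$148,000,000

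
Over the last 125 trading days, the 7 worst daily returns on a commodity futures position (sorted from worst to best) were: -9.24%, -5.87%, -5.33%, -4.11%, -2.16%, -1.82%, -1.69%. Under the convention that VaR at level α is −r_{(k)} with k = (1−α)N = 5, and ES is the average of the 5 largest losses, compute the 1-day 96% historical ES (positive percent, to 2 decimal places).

5.34%

The 5 worst returns sum to -26.71%.
ES = −(-26.71%) / 5 = 5.342% ≈ 5.34%.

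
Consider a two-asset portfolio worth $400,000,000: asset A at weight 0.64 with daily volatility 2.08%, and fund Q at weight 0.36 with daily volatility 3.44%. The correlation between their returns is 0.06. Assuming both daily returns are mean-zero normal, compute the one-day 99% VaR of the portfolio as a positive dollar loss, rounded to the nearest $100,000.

$17,400,000

σ_p² = 0.64²·2.08² + 0.36²·3.44² + 2·0.06·0.64·0.36·2.08·3.44 = 3.5036 (%²).
σ_p = √3.5036 = 1.872%.
At 99%, z = 2.326.
VaR = 2.326 × 1.872% = 4.354%; on $400,000,000 that is $17,416,000.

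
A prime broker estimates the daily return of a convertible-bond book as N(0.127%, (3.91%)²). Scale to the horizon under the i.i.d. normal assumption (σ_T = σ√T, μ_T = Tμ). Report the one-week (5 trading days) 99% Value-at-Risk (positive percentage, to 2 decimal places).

At 99%, z = 2.326.
σ_{5d} = 3.91% × √5 = 8.743%; μ_{5d} = 5 × 0.127% = 0.635%.
VaR = −(0.635%) + 2.326 × 8.743% = 19.701%.

19.70%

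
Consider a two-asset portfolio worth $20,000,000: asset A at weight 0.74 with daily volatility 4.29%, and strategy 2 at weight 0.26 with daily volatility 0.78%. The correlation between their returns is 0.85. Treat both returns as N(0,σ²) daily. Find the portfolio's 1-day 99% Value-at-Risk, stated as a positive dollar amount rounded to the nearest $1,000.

σ_p² = 0.74²·4.29² + 0.26²·0.78² + 2·0.85·0.74·0.26·4.29·0.78 = 11.2137 (%²).
σ_p = √11.2137 = 3.349%.
At 99%, z = 2.326.
VaR = 2.326 × 3.349% = 7.790%; on $20,000,000 that is $1,558,000.

$1,558,000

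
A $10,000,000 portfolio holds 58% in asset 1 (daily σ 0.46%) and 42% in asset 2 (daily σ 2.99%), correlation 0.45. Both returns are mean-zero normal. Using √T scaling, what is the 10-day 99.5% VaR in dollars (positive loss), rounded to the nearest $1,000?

σ_p = √(0.58²·0.46² + 0.42²·2.99² + 2·0.45·0.58·0.42·0.46·2.99) = 1.396%.
σ_{10d} = 1.396% × √10 = 4.415%.
z(99.5%) = 2.576.
VaR = 2.576 × 4.415% = 11.373%; on $10,000,000 that is $1,137,300.

$1,137,000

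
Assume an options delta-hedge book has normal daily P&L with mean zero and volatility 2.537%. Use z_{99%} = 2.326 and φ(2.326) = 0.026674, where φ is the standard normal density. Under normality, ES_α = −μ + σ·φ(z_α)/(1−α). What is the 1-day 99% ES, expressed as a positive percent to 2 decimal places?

6.77%

Tail multiplier: φ(z)/(1−α) = 0.026674 / 0.01 = 2.667.
ES = 2.537% × 2.667 = 6.766%.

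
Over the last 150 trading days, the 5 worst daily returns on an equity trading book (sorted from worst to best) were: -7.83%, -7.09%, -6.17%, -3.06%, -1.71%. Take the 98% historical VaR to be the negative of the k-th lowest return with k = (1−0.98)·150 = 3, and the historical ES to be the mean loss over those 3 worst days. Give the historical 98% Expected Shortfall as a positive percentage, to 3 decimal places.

The 3 worst returns sum to -21.09%.
ES = −(-21.09%) / 3 = 7.03% ≈ 7.030%.

7.030%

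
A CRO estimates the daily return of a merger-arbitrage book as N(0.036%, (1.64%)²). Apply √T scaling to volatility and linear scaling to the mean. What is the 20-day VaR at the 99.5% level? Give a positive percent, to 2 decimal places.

18.17%

At 99.5%, z = 2.576.
σ_{20d} = 1.64% × √20 = 7.334%; μ_{20d} = 20 × 0.036% = 0.720%.
VaR = −(0.720%) + 2.576 × 7.334% = 18.172%.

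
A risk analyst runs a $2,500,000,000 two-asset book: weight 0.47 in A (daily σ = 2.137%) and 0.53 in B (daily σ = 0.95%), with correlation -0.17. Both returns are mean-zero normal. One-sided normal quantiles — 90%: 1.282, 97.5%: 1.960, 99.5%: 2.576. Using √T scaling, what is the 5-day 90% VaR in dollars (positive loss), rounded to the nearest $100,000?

$74,800,000

σ_p = √(0.47²·2.137² + 0.53²·0.95² + 2·-0.17·0.47·0.53·2.137·0.95) = 1.044%.
σ_{5d} = 1.044% × √5 = 2.334%.
VaR = 1.282 × 2.334% = 2.992%; on $2,500,000,000 that is $74,800,000.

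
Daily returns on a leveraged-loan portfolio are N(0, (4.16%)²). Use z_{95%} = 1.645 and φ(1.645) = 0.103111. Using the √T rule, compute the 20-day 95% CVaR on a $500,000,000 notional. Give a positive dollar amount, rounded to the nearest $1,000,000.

$192,000,000

σ_{20d} = 4.16% × √20 = 18.604%.
ES multiplier = φ(z)/(1−α) = 0.103111/0.05 = 2.062.
ES = 18.604% × 2.062 = 38.361%; on $500,000,000: $191,805,000.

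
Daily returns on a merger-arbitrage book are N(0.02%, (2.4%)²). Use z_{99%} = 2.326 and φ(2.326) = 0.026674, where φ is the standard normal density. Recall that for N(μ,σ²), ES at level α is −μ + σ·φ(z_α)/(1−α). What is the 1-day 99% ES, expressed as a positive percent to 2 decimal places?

6.38%

Tail multiplier: φ(z)/(1−α) = 0.026674 / 0.01 = 2.667.
ES = −(0.02%) + 2.4% × 2.667 = 6.381%.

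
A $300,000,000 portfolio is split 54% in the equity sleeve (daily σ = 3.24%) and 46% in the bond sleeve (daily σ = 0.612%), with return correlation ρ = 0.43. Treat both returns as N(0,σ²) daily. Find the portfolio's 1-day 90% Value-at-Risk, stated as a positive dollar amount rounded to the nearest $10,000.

σ_p² = 0.54²·3.24² + 0.46²·0.612² + 2·0.43·0.54·0.46·3.24·0.612 = 3.5639 (%²).
σ_p = √3.5639 = 1.888%.
At 90%, z = 1.282.
VaR = 1.282 × 1.888% = 2.420%; on $300,000,000 that is $7,260,000.

$7,260,000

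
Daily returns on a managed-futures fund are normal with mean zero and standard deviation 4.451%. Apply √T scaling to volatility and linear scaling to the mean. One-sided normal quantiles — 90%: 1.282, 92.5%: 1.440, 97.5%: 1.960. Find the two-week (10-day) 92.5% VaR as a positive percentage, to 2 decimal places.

σ_{10d} = 4.451% × √10 = 14.075%.
VaR = 1.440 × 14.075% = 20.268%.

20.27%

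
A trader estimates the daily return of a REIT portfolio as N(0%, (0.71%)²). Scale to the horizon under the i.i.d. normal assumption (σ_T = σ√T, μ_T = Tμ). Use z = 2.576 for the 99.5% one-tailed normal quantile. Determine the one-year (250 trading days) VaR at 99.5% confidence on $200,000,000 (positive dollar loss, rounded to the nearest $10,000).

σ_{250d} = 0.71% × √250 = 11.226%.
VaR = 2.576 × 11.226% = 28.918%.
On $200,000,000: 0.28918 × $200,000,000 = $57,836,000.

$57,840,000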